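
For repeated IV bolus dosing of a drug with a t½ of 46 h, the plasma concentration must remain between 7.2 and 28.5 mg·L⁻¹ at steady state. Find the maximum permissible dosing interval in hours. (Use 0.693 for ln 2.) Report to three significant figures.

k = 0.693 / t½ = 0.693 / 46 = 0.01507 h⁻¹
Between IV bolus doses, concentration decays as C = C₀·e^(−kτ), so C_peak/C_trough = e^(kτ).
τ_max = ln(C_peak/C_trough) / k = ln(28.5/7.2) / 0.01507 = 1.376 / 0.01507 = 91.31 h

91.3 h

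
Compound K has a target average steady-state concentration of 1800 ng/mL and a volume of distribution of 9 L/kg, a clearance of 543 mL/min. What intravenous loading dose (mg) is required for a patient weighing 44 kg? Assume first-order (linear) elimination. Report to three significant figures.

713 mg

Total Vd = 9 × 44 = 396.0 L
C = 1800 ng/mL = 1.800 mg/L
LD = Vd × C = 396.0 × 1.800 = 712.8 mg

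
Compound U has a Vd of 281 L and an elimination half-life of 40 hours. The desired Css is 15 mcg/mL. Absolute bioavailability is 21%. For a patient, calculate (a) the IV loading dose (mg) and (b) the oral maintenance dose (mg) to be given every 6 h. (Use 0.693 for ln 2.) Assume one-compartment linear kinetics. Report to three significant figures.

LD = Vd × C = 281.0 × 15 = 4215 mg
CL = 0.693 × Vd / t½ = 0.693 × 281.0 / 40 = 4.868 L/h
D = CL × Css × τ / F = 4.868 × 15 × 6 / 0.21 = 2086 mg

(a) 4220 mg; (b) 2090 mg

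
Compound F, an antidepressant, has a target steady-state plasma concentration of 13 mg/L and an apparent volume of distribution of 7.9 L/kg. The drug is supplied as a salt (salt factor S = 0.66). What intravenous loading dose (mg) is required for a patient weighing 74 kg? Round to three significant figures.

Vd(total) = 74 kg × 7.9 L/kg = 584.6 L
LD = Vd × C / S = 584.6 × 13.00 / 0.66 = 11510 mg

11500 mg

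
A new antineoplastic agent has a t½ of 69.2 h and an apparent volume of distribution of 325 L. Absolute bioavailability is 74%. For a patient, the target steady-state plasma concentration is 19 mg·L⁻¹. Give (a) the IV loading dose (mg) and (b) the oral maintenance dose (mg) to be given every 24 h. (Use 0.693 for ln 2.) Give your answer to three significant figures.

(a) 6180 mg; (b) 2010 mg

LD = Vd × C = 325.0 × 19 = 6175 mg
CL = 0.693 × Vd / t½ = 0.693 × 325.0 / 69.2 = 3.255 L/h
D = CL × Css × τ / F = 3.255 × 19 × 24 / 0.74 = 2006 mg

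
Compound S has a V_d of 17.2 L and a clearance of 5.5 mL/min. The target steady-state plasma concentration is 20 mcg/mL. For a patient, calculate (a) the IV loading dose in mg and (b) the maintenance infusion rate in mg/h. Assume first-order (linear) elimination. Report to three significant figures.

LD = Vd · C_target = 17.20 × 20 = 344.0 mg
CL = 5.5 mL/min = 5.5 × 0.06 = 0.3300 L/h
Maintenance infusion rate = CL × Css = 0.3300 × 20 = 6.600 mg/h

(a) 344 mg; (b) 6.60 mg/h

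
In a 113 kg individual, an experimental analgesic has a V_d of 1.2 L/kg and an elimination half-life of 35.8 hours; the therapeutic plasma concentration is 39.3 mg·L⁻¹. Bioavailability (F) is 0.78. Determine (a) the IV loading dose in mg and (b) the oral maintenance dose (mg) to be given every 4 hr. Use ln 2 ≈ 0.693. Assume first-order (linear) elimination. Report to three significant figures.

Total Vd = 1.2 × 113 = 135.6 L
LD = Vd × C = 135.6 × 39.3 = 5329 mg
CL = 0.693 × Vd / t½ = 0.693 × 135.6 / 35.8 = 2.625 L/h
D = CL × Css × τ / F = 2.625 × 39.3 × 4 / 0.78 = 529.0 mg

(a) 5330 mg; (b) 529 mg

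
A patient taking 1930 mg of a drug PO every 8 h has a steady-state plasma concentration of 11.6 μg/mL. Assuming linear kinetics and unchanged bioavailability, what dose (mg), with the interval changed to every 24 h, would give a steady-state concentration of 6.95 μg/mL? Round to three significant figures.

With linear kinetics, Css is proportional to dose rate (D/τ) at fixed clearance.
D₂ = D₁ × (Css,target / Css,current) × (τ₂/τ₁) = 1930 × (6.95/11.6) × (24/8) = 3469 mg

3470 mg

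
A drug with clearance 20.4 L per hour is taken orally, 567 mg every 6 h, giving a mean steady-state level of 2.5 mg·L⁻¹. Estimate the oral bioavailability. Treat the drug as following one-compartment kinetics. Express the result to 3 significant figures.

F·D/τ = CL·Css at steady state → F = CL·Css·τ / D.
F = 20.4 × 2.5 × 6 / 567 = 0.540

0.540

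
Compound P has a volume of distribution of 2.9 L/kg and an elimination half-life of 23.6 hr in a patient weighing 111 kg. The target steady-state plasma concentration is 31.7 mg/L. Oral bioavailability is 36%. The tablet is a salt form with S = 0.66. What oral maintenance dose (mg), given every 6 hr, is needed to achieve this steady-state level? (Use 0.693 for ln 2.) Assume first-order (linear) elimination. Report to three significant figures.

Vd = 2.9 L/kg × 111 kg = 321.9 L
CL = ln 2 · Vd / t½ = 0.693 × 321.9 / 23.6 = 9.452 L/h
D = CL × Css × τ / F / S = 9.452 × 31.7 × 6 / 0.36 / 0.66 = 7566 mg

7570 mg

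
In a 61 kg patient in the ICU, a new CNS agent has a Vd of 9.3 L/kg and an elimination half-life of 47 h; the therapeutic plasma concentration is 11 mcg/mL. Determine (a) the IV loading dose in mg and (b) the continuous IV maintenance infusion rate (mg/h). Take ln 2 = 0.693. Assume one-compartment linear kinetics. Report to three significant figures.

(a) 6240 mg; (b) 92.0 mg/h

Total Vd = 9.3 × 61 = 567.3 L
LD = Vd × C = 567.3 × 11 = 6240 mg
CL = 0.693 × Vd / t½ = 0.693 × 567.3 / 47 = 8.365 L/h
Infusion rate = CL × Css = 8.365 × 11 = 92.02 mg/h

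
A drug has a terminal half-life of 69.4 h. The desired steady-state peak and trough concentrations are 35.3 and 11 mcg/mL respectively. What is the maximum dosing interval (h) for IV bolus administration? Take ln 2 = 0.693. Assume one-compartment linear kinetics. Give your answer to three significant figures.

117 h

k = 0.693 / t½ = 0.693 / 69.4 = 0.009986 h⁻¹
Between IV bolus doses, concentration decays as C = C₀·e^(−kτ), so C_peak/C_trough = e^(kτ).
τ_max = ln(C_peak/C_trough) / k = ln(35.3/11) / 0.009986 = 1.166 / 0.009986 = 116.8 h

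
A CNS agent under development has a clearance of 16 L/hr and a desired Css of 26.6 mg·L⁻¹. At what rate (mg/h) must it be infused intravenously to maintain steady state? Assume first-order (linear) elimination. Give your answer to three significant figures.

426 mg/h

At steady state, infusion rate equals elimination rate: rate in = CL × Css.
R₀ = 16.00 × 26.6 = 425.6 mg/h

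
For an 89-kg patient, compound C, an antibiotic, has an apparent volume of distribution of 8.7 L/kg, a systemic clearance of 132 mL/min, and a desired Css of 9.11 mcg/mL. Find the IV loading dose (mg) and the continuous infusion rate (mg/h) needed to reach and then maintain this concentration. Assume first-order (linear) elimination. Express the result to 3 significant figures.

(a) 7050 mg; (b) 72.2 mg/h

Vd = 8.7 L/kg × 89 kg = 774.3 L
Loading dose = Vd × C = 774.3 × 9.11 = 7054 mg
CL = 132 mL/min × 60/1000 = 7.920 L/h
Maintenance infusion rate = CL × Css = 7.920 × 9.11 = 72.15 mg/h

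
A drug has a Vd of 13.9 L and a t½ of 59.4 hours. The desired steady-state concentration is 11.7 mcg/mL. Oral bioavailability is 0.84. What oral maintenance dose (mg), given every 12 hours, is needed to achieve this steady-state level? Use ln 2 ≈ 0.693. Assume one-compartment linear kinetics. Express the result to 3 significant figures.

CL = ln 2 · Vd / t½ = 0.693 × 13.90 / 59.4 = 0.1622 L/h
D = CL × Css × τ / F = 0.1622 × 11.7 × 12 / 0.84 = 27.11 mg

27.1 mg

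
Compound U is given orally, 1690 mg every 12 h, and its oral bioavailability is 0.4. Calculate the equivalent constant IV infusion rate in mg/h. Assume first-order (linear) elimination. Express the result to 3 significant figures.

Equivalent systemic input: infusion rate = F·D/τ.
Rate = 0.4 × 1690 / 12 = 56.33 mg/h

56.3 mg/h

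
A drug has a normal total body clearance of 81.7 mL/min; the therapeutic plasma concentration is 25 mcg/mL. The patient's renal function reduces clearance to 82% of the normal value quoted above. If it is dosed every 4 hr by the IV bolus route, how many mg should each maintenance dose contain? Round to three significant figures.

CL = 81.7 mL/min × 60/1000 = 4.902 L/h
Patient clearance = 0.82 × 4.902 = 4.020 L/h
D = CL × Css × τ = 4.020 × 25 × 4 = 402.0 mg

402 mg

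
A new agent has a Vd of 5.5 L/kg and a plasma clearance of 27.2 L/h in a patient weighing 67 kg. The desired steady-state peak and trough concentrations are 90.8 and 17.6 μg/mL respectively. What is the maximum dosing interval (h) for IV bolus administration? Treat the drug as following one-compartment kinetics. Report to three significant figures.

22.2 h

Vd = 5.5 L/kg × 67 kg = 368.5 L
k = CL / Vd = 27.20 / 368.5 = 0.07381 h⁻¹
Between IV bolus doses, concentration decays as C = C₀·e^(−kτ), so C_peak/C_trough = e^(kτ).
τ_max = ln(C_peak/C_trough) / k = ln(90.8/17.6) / 0.07381 = 1.641 / 0.07381 = 22.23 h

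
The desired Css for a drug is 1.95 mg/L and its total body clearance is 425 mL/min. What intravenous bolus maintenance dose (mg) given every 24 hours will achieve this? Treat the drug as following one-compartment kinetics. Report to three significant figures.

1190 mg

Convert clearance: 425 mL/min × 60 min/h ÷ 1000 mL/L = 25.50 L/h
D = CL × Css × τ = 25.50 × 1.95 × 24 = 1193 mg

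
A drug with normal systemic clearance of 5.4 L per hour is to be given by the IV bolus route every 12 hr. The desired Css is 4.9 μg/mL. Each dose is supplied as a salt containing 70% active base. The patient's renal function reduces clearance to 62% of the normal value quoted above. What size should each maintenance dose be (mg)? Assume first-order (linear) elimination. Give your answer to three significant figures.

Patient clearance = 0.62 × 5.400 = 3.348 L/h
D = CL × Css × τ / S = 3.348 × 4.9 × 12 / 0.7 = 281.2 mg

281 mg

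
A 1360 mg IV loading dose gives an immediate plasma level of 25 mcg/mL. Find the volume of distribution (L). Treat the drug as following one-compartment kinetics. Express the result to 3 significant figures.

54.4 L

Immediately after an IV bolus, C₀ = Dose / Vd, so Vd = Dose / C₀.
Vd = 1360 / 25 = 54.40 L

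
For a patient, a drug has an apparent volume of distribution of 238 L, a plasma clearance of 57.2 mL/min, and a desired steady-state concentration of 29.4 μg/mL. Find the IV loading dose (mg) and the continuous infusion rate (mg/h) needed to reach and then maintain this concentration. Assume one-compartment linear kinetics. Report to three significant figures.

Loading dose = Vd × C = 238.0 × 29.4 = 6997 mg
CL = 57.2 mL/min × 60/1000 = 3.432 L/h
Maintenance infusion rate = CL × Css = 3.432 × 29.4 = 100.9 mg/h

(a) 7000 mg; (b) 101 mg/h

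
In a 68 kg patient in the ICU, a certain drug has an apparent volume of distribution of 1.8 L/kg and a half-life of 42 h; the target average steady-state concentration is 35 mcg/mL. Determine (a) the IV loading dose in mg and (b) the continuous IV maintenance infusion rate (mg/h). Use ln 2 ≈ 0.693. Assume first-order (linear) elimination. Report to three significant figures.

(a) 4280 mg; (b) 70.7 mg/h

Total Vd = 1.8 × 68 = 122.4 L
LD = Vd × C = 122.4 × 35 = 4284 mg
CL = 0.693 × Vd / t½ = 0.693 × 122.4 / 42 = 2.020 L/h
Infusion rate = CL × Css = 2.020 × 35 = 70.70 mg/h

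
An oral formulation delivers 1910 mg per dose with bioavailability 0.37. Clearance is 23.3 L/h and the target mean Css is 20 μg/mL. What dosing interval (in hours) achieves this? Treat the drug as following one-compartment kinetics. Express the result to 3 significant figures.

1.52 h

F·D/τ = CL·Css → τ = F·D / (CL·Css).
τ = 0.37 × 1910 / (23.3 × 20) = 1.517 h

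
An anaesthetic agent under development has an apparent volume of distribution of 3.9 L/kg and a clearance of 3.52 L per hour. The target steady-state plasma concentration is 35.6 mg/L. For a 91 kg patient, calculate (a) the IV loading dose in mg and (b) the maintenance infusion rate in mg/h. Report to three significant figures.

(a) 12600 mg; (b) 125 mg/h

Total Vd = 3.9 × 91 = 354.9 L
LD = Vd · C_target = 354.9 × 35.6 = 12630 mg
Infusion rate = 3.520 L/h × 35.6 mg/L = 125.3 mg/h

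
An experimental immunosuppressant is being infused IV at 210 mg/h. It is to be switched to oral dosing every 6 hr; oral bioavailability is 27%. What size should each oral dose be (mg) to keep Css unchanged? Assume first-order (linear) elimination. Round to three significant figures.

To maintain the same Css, the systemic dosing rate must be unchanged: F·D/τ = infusion rate.
D = rate × τ / F = 210 × 6 / 0.27 = 4667 mg

4670 mg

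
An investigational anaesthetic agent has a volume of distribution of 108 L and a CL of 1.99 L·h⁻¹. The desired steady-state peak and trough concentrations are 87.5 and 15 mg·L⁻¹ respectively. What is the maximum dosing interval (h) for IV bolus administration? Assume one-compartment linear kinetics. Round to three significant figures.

95.7 h

k = CL / Vd = 1.990 / 108.0 = 0.01843 h⁻¹
Between IV bolus doses, concentration decays as C = C₀·e^(−kτ), so C_peak/C_trough = e^(kτ).
τ_max = ln(C_peak/C_trough) / k = ln(87.5/15) / 0.01843 = 1.764 / 0.01843 = 95.71 h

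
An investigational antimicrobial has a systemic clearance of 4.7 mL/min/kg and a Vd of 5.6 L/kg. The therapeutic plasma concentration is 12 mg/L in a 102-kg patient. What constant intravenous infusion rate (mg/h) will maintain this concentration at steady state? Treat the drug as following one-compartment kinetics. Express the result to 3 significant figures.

345 mg/h

CL = 4.7 mL/min/kg × 102 kg = 479.4 mL/min = 479.4 × 60/1000 = 28.76 L/h
R₀ = 28.76 × 12 = 345.1 mg/h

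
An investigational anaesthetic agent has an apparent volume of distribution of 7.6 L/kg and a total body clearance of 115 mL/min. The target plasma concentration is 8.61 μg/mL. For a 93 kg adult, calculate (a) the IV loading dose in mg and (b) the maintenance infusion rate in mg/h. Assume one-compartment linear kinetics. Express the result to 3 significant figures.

(a) 6090 mg; (b) 59.4 mg/h

Total Vd = 7.6 × 93 = 706.8 L
LD = Vd · C_target = 706.8 × 8.61 = 6086 mg
Convert clearance: 115 mL/min × 60 min/h ÷ 1000 mL/L = 6.900 L/h
Maintenance: replace elimination → rate = CL × Css = 6.900 × 8.61 = 59.41 mg/h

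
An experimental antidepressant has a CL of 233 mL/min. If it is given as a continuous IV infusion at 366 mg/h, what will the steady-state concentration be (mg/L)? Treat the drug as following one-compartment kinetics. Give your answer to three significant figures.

CL = 233 mL/min × 60/1000 = 13.98 L/h
Css = rate / CL = 366 / 13.98 = 26.18 mg/L

26.2 mg/L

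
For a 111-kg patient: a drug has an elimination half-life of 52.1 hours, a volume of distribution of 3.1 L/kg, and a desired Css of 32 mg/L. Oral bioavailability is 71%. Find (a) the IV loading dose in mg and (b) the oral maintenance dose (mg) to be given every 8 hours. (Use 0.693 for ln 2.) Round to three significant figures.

(a) 11000 mg; (b) 1650 mg

Vd(total) = 111 kg × 3.1 L/kg = 344.1 L
LD = Vd × C = 344.1 × 32 = 11010 mg
CL = 0.693 × Vd / t½ = 0.693 × 344.1 / 52.1 = 4.577 L/h
D = CL × Css × τ / F = 4.577 × 32 × 8 / 0.71 = 1650 mg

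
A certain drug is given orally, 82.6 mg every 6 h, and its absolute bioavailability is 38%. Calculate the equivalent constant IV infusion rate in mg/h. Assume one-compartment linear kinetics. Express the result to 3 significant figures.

5.23 mg/h

Equivalent systemic input: infusion rate = F·D/τ.
Rate = 0.38 × 82.6 / 6 = 5.231 mg/h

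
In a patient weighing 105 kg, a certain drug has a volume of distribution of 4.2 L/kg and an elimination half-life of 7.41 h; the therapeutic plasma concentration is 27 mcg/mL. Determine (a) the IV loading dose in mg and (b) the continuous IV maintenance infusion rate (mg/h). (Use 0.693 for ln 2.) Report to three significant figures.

Vd(total) = 105 kg × 4.2 L/kg = 441.0 L
LD = Vd × C = 441.0 × 27 = 11910 mg
CL = 0.693 × Vd / t½ = 0.693 × 441.0 / 7.41 = 41.24 L/h
Infusion rate = CL × Css = 41.24 × 27 = 1113 mg/h

(a) 11900 mg; (b) 1110 mg/h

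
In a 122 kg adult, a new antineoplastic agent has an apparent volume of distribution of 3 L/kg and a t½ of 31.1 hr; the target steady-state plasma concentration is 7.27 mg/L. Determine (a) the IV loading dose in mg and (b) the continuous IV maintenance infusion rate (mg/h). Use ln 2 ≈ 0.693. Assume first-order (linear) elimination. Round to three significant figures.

Total Vd = 3 × 122 = 366.0 L
LD = Vd × C = 366.0 × 7.27 = 2661 mg
CL = 0.693 × Vd / t½ = 0.693 × 366.0 / 31.1 = 8.156 L/h
Infusion rate = CL × Css = 8.156 × 7.27 = 59.29 mg/h

(a) 2660 mg; (b) 59.3 mg/h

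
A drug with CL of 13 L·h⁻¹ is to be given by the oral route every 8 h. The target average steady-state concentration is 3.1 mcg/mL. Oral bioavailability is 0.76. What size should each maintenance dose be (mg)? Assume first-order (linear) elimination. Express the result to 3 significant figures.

424 mg

At steady state, dose per interval replaces the amount cleared in that interval: F·D/τ = CL·Css.
D = CL × Css × τ / F = 13.00 × 3.1 × 8 / 0.76 = 424.2 mg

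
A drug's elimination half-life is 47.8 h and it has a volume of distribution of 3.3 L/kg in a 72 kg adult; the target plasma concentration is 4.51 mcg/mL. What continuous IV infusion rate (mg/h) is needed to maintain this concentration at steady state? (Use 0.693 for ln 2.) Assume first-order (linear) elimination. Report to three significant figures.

15.5 mg/h

Vd(total) = 72 kg × 3.3 L/kg = 237.6 L
CL = ln 2 · Vd / t½ = 0.693 × 237.6 / 47.8 = 3.445 L/h
Infusion rate = CL × Css = 3.445 × 4.51 = 15.54 mg/h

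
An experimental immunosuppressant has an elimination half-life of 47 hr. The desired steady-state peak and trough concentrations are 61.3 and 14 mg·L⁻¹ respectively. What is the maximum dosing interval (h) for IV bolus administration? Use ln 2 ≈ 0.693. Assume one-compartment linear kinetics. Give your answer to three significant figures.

100 h

k = 0.693 / t½ = 0.693 / 47 = 0.01474 h⁻¹
Between IV bolus doses, concentration decays as C = C₀·e^(−kτ), so C_peak/C_trough = e^(kτ).
τ_max = ln(C_peak/C_trough) / k = ln(61.3/14) / 0.01474 = 1.477 / 0.01474 = 100.2 h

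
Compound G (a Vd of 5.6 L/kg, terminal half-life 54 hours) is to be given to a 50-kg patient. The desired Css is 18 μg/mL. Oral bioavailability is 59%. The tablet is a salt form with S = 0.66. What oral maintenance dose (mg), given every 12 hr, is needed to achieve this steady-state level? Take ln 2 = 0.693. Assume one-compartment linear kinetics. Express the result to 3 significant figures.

1990 mg

Total Vd = 5.6 × 50 = 280.0 L
CL = ln 2 · Vd / t½ = 0.693 × 280.0 / 54 = 3.593 L/h
D = CL × Css × τ / F / S = 3.593 × 18 × 12 / 0.59 / 0.66 = 1993 mg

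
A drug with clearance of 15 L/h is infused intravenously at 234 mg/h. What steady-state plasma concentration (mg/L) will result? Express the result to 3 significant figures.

15.6 mg/L

Css = rate / CL = 234 / 15.00 = 15.60 mg/L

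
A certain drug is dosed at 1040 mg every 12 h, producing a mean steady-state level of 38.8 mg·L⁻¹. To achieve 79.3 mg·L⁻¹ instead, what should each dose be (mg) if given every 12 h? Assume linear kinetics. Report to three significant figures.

For first-order elimination, Css ∝ F·D/(CL·τ); F and CL are unchanged, so Css ∝ D/τ.
D₂ = D₁ × (Css,target / Css,current) = 1040 × 79.3/38.8 = 2126 mg

2130 mg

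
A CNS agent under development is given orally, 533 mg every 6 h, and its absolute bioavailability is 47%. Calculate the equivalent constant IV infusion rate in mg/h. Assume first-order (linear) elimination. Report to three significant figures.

Equivalent systemic input: infusion rate = F·D/τ.
Rate = 0.47 × 533 / 6 = 41.75 mg/h

41.8 mg/h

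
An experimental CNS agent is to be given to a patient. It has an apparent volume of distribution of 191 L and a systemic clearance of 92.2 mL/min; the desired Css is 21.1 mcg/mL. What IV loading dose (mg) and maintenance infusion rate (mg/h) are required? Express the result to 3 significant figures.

Loading dose = Vd × C = 191.0 × 21.1 = 4030 mg
CL = 92.2 mL/min = 92.2 × 0.06 = 5.532 L/h
Maintenance: replace elimination → rate = CL × Css = 5.532 × 21.1 = 116.7 mg/h

(a) 4030 mg; (b) 117 mg/h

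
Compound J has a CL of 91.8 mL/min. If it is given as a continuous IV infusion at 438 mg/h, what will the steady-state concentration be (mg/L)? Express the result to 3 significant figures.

CL = 91.8 mL/min = 91.8 × 0.06 = 5.508 L/h
Css = rate / CL = 438 / 5.508 = 79.52 mg/L

79.5 mg/L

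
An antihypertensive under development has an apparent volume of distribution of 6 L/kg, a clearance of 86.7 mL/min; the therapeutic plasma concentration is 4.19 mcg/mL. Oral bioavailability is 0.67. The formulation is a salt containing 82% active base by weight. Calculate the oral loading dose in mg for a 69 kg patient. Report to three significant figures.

Vd = 6 L/kg × 69 kg = 414.0 L
Loading dose depends on Vd (not clearance): it fills the distribution volume.
LD = Vd × C / F / S = 414.0 × 4.190 / 0.67 / 0.82 = 3157 mg

3160 mg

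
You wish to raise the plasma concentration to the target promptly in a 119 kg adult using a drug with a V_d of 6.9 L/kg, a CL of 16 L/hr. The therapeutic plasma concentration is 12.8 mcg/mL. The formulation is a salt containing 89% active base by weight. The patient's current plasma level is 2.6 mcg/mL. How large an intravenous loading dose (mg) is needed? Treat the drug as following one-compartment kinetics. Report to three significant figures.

9410 mg

Total Vd = 6.9 × 119 = 821.1 L
Loading dose depends on Vd (not clearance): it fills the distribution volume.
Concentration deficit ΔC = 12.8 − 2.6 = 10.20 mg/L
LD = Vd × ΔC / S = 821.1 × 10.20 / 0.89 = 9410 mg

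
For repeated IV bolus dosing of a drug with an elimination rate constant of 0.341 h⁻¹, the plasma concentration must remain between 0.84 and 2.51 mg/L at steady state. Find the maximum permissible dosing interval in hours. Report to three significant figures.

3.21 h

Between IV bolus doses, concentration decays as C = C₀·e^(−kτ), so C_peak/C_trough = e^(kτ).
τ_max = ln(C_peak/C_trough) / k = ln(2.51/0.84) / 0.3410 = 1.095 / 0.3410 = 3.211 h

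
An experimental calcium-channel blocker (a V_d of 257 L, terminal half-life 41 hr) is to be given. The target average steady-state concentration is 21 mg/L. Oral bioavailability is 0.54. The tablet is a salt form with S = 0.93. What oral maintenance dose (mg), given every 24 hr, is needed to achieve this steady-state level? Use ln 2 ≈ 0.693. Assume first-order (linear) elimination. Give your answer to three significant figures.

4360 mg

CL = 0.693 × Vd / t½ = 0.693 × 257.0 / 41 = 4.344 L/h
D = CL × Css × τ / F / S = 4.344 × 21 × 24 / 0.54 / 0.93 = 4360 mg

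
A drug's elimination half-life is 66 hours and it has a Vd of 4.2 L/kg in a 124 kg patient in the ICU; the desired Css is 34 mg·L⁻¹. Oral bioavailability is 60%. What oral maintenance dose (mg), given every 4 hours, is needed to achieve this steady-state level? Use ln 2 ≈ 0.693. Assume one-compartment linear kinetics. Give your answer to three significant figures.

1240 mg

Vd = 4.2 L/kg × 124 kg = 520.8 L
k = 0.693/66 = 0.01050 h⁻¹, so CL = k·Vd = 0.01050 × 520.8 = 5.468 L/h
D = CL × Css × τ / F = 5.468 × 34 × 4 / 0.6 = 1239 mg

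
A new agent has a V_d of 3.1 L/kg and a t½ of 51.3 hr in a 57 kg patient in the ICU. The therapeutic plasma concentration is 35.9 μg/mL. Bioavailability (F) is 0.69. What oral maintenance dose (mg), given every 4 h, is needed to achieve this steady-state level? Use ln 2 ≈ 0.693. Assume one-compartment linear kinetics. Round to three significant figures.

Vd(total) = 57 kg × 3.1 L/kg = 176.7 L
CL = ln 2 · Vd / t½ = 0.693 × 176.7 / 51.3 = 2.387 L/h
D = CL × Css × τ / F = 2.387 × 35.9 × 4 / 0.69 = 496.8 mg

497 mg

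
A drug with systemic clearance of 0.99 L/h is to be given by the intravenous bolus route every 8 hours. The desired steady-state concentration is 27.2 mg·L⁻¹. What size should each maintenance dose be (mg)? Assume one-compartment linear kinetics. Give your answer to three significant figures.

D = CL × Css × τ = 0.9900 × 27.2 × 8 = 215.4 mg

215 mg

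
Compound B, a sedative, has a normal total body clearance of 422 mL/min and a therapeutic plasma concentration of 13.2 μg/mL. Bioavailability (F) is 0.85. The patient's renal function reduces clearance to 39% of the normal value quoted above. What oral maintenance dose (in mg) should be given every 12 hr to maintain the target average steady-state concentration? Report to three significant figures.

1840 mg

Convert clearance: 422 mL/min × 60 min/h ÷ 1000 mL/L = 25.32 L/h
Patient clearance = 0.39 × 25.32 = 9.875 L/h
D = CL × Css × τ / F = 9.875 × 13.2 × 12 / 0.85 = 1840 mg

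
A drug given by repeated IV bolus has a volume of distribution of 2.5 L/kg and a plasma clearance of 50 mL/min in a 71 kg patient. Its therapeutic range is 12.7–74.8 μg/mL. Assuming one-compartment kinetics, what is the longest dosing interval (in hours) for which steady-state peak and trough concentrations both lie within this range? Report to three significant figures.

105 h

Vd = 2.5 L/kg × 71 kg = 177.5 L
Convert clearance: 50 mL/min × 60 min/h ÷ 1000 mL/L = 3.000 L/h
k = CL / Vd = 3.000 / 177.5 = 0.01690 h⁻¹
Between IV bolus doses, concentration decays as C = C₀·e^(−kτ), so C_peak/C_trough = e^(kτ).
τ_max = ln(C_peak/C_trough) / k = ln(74.8/12.7) / 0.01690 = 1.773 / 0.01690 = 104.9 h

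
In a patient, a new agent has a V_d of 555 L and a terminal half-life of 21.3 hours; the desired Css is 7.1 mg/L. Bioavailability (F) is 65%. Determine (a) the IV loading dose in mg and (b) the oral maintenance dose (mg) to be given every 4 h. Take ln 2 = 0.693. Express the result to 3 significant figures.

(a) 3940 mg; (b) 789 mg

LD = Vd × C = 555.0 × 7.1 = 3941 mg
CL = 0.693 × Vd / t½ = 0.693 × 555.0 / 21.3 = 18.06 L/h
D = CL × Css × τ / F = 18.06 × 7.1 × 4 / 0.65 = 789.1 mg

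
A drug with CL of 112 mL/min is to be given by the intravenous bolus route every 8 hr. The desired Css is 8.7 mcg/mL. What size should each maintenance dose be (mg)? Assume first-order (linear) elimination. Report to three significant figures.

CL = 112 mL/min × 60/1000 = 6.720 L/h
D = CL × Css × τ = 6.720 × 8.7 × 8 = 467.7 mg

468 mg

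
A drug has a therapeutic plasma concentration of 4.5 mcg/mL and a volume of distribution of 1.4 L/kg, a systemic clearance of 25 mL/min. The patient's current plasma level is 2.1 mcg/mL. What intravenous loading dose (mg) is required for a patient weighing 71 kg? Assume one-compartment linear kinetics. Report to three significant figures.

Vd = 1.4 L/kg × 71 kg = 99.40 L
Loading dose depends on Vd (not clearance): it fills the distribution volume.
Concentration deficit ΔC = 4.5 − 2.1 = 2.400 mg/L
LD = Vd × ΔC = 99.40 × 2.400 = 238.6 mg

239 mg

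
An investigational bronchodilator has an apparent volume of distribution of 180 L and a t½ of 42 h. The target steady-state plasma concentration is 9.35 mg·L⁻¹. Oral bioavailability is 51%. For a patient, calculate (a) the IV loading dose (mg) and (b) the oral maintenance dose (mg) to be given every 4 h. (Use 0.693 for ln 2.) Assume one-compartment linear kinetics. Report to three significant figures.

LD = Vd × C = 180.0 × 9.35 = 1683 mg
CL = 0.693 × Vd / t½ = 0.693 × 180.0 / 42 = 2.970 L/h
D = CL × Css × τ / F = 2.970 × 9.35 × 4 / 0.51 = 217.8 mg

(a) 1680 mg; (b) 218 mg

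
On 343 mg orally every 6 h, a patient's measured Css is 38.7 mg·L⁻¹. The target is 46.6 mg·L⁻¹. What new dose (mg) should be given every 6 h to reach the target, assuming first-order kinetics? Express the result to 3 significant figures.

For first-order elimination, Css ∝ F·D/(CL·τ); F and CL are unchanged, so Css ∝ D/τ.
D₂ = D₁ × (Css,target / Css,current) = 343 × 46.6/38.7 = 413.0 mg

413 mg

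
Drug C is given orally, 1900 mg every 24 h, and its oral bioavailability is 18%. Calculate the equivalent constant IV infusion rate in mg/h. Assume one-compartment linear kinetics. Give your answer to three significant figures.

Equivalent systemic input: infusion rate = F·D/τ.
Rate = 0.18 × 1900 / 24 = 14.25 mg/h

14.3 mg/h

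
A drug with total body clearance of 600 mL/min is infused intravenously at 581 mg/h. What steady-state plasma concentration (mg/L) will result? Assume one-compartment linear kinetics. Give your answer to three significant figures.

16.1 mg/L

CL = 600 mL/min × 60/1000 = 36.00 L/h
Css = rate / CL = 581 / 36.00 = 16.14 mg/L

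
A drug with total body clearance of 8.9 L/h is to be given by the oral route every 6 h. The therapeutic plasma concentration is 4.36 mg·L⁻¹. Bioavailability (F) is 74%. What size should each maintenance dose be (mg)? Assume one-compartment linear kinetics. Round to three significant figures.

At steady state, dose per interval replaces the amount cleared in that interval: F·D/τ = CL·Css.
D = CL × Css × τ / F = 8.900 × 4.36 × 6 / 0.74 = 314.6 mg

315 mg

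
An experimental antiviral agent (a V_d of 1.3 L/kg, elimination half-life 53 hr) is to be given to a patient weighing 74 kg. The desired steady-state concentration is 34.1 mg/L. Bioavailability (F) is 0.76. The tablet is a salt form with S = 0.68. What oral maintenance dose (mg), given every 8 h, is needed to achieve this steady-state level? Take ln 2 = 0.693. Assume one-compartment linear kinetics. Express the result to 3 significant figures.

Vd(total) = 74 kg × 1.3 L/kg = 96.20 L
CL = 0.693 × Vd / t½ = 0.693 × 96.20 / 53 = 1.258 L/h
D = CL × Css × τ / F / S = 1.258 × 34.1 × 8 / 0.76 / 0.68 = 664.1 mg

664 mg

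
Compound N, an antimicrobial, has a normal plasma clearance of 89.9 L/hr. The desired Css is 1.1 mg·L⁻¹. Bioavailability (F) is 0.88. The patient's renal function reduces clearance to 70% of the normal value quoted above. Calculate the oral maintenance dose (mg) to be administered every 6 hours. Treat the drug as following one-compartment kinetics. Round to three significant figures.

Patient clearance = 0.7 × 89.90 = 62.93 L/h
D = CL × Css × τ / F = 62.93 × 1.1 × 6 / 0.88 = 472.0 mg

472 mg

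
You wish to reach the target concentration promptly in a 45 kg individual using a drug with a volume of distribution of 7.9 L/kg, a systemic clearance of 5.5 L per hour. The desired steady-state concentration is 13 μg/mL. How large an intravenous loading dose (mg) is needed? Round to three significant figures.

Total Vd = 7.9 × 45 = 355.5 L
LD = Vd × C = 355.5 × 13.00 = 4622 mg

4620 mg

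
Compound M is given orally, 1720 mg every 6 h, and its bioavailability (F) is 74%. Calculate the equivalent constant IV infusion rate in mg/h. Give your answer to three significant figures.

Equivalent systemic input: infusion rate = F·D/τ.
Rate = 0.74 × 1720 / 6 = 212.1 mg/h

212 mg/h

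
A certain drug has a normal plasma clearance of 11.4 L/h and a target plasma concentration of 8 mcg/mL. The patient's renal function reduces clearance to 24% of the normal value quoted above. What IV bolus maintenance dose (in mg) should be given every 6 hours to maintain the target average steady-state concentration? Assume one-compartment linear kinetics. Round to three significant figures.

131 mg

Patient clearance = 0.24 × 11.40 = 2.736 L/h
At steady state, dose per interval replaces the amount cleared in that interval: D/τ = CL·Css.
D = CL × Css × τ = 2.736 × 8 × 6 = 131.3 mg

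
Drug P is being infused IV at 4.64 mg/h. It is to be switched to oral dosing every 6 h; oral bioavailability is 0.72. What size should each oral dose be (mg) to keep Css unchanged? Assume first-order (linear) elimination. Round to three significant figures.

38.7 mg

To maintain the same Css, the systemic dosing rate must be unchanged: F·D/τ = infusion rate.
D = rate × τ / F = 4.64 × 6 / 0.72 = 38.67 mg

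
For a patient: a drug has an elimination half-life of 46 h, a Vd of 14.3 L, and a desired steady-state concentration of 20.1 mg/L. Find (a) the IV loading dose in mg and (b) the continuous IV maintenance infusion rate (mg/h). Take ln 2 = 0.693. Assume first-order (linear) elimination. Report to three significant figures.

(a) 287 mg; (b) 4.33 mg/h

LD = Vd × C = 14.30 × 20.1 = 287.4 mg
CL = 0.693 × Vd / t½ = 0.693 × 14.30 / 46 = 0.2154 L/h
Infusion rate = CL × Css = 0.2154 × 20.1 = 4.330 mg/h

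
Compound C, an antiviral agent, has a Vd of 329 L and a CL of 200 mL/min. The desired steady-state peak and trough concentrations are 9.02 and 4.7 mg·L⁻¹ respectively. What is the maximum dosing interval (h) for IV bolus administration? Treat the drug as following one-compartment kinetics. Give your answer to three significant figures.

17.9 h

Convert clearance: 200 mL/min × 60 min/h ÷ 1000 mL/L = 12.00 L/h
k = CL / Vd = 12.00 / 329.0 = 0.03647 h⁻¹
Between IV bolus doses, concentration decays as C = C₀·e^(−kτ), so C_peak/C_trough = e^(kτ).
τ_max = ln(C_peak/C_trough) / k = ln(9.02/4.7) / 0.03647 = 0.6519 / 0.03647 = 17.87 h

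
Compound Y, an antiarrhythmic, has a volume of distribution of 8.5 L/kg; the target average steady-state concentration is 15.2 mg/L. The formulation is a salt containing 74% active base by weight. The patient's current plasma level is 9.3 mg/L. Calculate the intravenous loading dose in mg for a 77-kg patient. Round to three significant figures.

5220 mg

Total Vd = 8.5 × 77 = 654.5 L
The loading dose fills Vd to the target concentration.
Concentration deficit ΔC = 15.2 − 9.3 = 5.900 mg/L
LD = Vd × ΔC / S = 654.5 × 5.900 / 0.74 = 5218 mg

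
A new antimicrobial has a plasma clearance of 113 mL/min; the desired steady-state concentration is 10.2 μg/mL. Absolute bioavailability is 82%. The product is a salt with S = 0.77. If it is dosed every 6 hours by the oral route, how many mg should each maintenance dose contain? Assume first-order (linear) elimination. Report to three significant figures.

Convert clearance: 113 mL/min × 60 min/h ÷ 1000 mL/L = 6.780 L/h
D = CL × Css × τ / F / S = 6.780 × 10.2 × 6 / 0.82 / 0.77 = 657.2 mg

657 mg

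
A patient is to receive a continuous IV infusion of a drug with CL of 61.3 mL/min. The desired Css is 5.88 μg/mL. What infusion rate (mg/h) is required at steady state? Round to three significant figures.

CL = 61.3 mL/min = 61.3 × 0.06 = 3.678 L/h
At steady state, infusion rate equals elimination rate: rate in = CL × Css.
R₀ = 3.678 × 5.88 = 21.63 mg/h

21.6 mg/h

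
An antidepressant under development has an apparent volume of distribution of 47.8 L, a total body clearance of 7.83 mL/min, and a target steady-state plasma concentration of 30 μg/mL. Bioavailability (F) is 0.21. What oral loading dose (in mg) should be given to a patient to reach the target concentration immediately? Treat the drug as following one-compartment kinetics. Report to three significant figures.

6830 mg

LD = Vd × C / F = 47.80 × 30.00 / 0.21 = 6829 mg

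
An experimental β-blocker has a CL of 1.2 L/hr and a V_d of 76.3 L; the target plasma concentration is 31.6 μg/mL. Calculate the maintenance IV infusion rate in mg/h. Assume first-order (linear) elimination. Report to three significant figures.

37.9 mg/h

Vd does not affect the maintenance rate; only clearance governs steady-state input.
Infusion rate = CL · Css = 1.200 L/h × 31.6 mg/L = 37.92 mg/h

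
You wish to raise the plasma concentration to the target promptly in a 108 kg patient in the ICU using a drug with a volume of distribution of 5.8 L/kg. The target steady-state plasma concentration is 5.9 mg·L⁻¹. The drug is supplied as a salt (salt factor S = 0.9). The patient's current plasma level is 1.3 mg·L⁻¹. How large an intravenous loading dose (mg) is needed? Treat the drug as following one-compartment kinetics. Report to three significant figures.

3200 mg

Total Vd = 5.8 × 108 = 626.4 L
Concentration deficit ΔC = 5.9 − 1.3 = 4.600 mg/L
LD = Vd × ΔC / S = 626.4 × 4.600 / 0.9 = 3202 mg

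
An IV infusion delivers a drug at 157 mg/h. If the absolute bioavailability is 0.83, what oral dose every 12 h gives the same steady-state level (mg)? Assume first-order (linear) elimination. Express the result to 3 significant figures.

2270 mg

To maintain the same Css, the systemic dosing rate must be unchanged: F·D/τ = infusion rate.
D = rate × τ / F = 157 × 12 / 0.83 = 2270 mg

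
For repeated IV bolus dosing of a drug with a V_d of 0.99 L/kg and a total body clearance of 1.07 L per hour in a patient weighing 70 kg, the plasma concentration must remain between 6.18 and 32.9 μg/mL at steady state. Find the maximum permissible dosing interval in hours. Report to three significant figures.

Total Vd = 0.99 × 70 = 69.30 L
k = CL / Vd = 1.070 / 69.30 = 0.01544 h⁻¹
Between IV bolus doses, concentration decays as C = C₀·e^(−kτ), so C_peak/C_trough = e^(kτ).
τ_max = ln(C_peak/C_trough) / k = ln(32.9/6.18) / 0.01544 = 1.672 / 0.01544 = 108.3 h

108 h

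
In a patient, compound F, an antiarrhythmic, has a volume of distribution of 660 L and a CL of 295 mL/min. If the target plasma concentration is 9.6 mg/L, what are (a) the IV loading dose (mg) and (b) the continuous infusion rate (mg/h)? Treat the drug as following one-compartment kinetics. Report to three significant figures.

LD = Vd · C_target = 660.0 × 9.6 = 6336 mg
Convert clearance: 295 mL/min × 60 min/h ÷ 1000 mL/L = 17.70 L/h
Maintenance: replace elimination → rate = CL × Css = 17.70 × 9.6 = 169.9 mg/h

(a) 6340 mg; (b) 170 mg/h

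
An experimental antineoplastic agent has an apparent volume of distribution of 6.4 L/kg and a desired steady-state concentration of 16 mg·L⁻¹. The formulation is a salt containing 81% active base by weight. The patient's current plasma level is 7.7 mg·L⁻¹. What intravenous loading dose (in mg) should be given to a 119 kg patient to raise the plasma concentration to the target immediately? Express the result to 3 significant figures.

7800 mg

Total Vd = 6.4 × 119 = 761.6 L
Concentration deficit ΔC = 16 − 7.7 = 8.300 mg/L
LD = Vd × ΔC / S = 761.6 × 8.300 / 0.81 = 7804 mg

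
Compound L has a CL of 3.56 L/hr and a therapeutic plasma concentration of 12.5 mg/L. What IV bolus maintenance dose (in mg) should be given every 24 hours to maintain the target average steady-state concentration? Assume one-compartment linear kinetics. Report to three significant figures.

At steady state, dose per interval replaces the amount cleared in that interval: D/τ = CL·Css.
D = CL × Css × τ = 3.560 × 12.5 × 24 = 1068 mg

1070 mg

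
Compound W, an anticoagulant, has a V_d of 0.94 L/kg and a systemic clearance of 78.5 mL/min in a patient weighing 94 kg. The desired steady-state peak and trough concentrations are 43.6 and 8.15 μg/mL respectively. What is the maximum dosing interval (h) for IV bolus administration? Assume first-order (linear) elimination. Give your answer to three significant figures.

Vd = 0.94 L/kg × 94 kg = 88.36 L
Convert clearance: 78.5 mL/min × 60 min/h ÷ 1000 mL/L = 4.710 L/h
k = CL / Vd = 4.710 / 88.36 = 0.05330 h⁻¹
Between IV bolus doses, concentration decays as C = C₀·e^(−kτ), so C_peak/C_trough = e^(kτ).
τ_max = ln(C_peak/C_trough) / k = ln(43.6/8.15) / 0.05330 = 1.677 / 0.05330 = 31.46 h

31.5 h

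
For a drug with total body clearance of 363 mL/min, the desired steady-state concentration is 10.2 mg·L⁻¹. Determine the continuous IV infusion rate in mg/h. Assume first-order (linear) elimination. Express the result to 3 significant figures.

CL = 363 mL/min = 363 × 0.06 = 21.78 L/h
R₀ = 21.78 × 10.2 = 222.2 mg/h

222 mg/h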